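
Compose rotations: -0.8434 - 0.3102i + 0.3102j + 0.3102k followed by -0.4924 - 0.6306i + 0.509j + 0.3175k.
-0.0367 + 0.744i - 0.4849j - 0.4582k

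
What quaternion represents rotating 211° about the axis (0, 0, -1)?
-0.2672 - 0.9636k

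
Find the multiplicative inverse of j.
-j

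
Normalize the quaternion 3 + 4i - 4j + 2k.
0.4472 + 0.5963i - 0.5963j + 0.2981k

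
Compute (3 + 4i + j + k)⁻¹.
0.1111 - 0.1481i - 0.037j - 0.037k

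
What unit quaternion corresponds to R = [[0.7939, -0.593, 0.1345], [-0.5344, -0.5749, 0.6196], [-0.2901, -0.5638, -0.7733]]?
-0.3338 + 0.8863i - 0.318j - 0.0439k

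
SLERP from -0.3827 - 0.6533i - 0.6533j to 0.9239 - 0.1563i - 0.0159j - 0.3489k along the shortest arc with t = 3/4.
-0.9272 - 0.0842i - 0.2055j + 0.3016k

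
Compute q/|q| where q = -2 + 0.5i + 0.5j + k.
-0.8528 + 0.2132i + 0.2132j + 0.4264k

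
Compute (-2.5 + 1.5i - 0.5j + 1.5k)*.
-2.5 - 1.5i + 0.5j - 1.5k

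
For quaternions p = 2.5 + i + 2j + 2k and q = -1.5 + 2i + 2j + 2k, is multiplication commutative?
No: pq = -13.75 + 3.5i + 4j ≠ -13.75 + 3.5i + 4k = qp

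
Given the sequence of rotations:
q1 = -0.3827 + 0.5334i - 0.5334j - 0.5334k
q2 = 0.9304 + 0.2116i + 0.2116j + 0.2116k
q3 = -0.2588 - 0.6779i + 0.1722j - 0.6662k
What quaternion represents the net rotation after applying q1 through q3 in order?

q2 · q1 = -0.2432 + 0.4153i - 0.3515j - 0.803k
q3 · q2 · q1 = -0.13 - 0.3151i - 0.7719j + 0.5366k
-0.13 - 0.3151i - 0.7719j + 0.5366k


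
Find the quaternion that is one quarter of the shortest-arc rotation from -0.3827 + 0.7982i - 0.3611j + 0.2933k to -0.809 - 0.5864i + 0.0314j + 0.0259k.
-0.0549 + 0.9089i - 0.3295j + 0.2496k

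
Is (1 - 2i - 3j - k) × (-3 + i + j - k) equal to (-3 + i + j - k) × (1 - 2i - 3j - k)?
No: pq = 1 + 11i + 7j + 3k ≠ 1 + 3i + 13j + k = qp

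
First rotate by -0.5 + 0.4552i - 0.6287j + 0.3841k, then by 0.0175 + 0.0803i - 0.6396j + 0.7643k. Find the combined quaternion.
-0.741 + 0.2027i + 0.6259j - 0.1348k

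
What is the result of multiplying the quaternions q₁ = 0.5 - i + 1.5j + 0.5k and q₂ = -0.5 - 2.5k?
1 - 3.25i - 3.25j - 1.5k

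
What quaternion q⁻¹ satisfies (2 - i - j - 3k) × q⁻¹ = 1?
0.1333 + 0.0667i + 0.0667j + 0.2k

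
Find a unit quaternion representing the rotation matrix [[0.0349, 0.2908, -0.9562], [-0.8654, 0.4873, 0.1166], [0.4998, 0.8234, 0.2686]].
0.6691 + 0.2641i - 0.544j - 0.432k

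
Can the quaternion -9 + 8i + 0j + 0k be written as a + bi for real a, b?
Yes. The quaternion -9 + 8i has j- and k-coefficients y = z = 0, so it lies in the complex subalgebra spanned by 1 and i.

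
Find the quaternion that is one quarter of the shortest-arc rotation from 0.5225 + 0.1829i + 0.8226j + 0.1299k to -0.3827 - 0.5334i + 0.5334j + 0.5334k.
0.3247 - 0.0225i + 0.8984j + 0.2949k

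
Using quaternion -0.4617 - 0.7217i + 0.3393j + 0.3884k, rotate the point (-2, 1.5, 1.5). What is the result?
(-2.444, 0.577, 1.482)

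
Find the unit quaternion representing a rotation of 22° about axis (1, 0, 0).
0.9816 + 0.1908i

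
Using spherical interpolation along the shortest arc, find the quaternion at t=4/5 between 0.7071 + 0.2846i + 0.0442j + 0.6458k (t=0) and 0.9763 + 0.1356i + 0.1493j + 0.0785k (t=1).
0.9546 + 0.1727i + 0.1322j + 0.2034k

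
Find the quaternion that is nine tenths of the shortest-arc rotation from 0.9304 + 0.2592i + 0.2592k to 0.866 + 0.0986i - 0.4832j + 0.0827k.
0.8849 + 0.1169i - 0.4391j + 0.1024k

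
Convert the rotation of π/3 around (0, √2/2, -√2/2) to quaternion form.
0.866 + 0.3536j - 0.3536k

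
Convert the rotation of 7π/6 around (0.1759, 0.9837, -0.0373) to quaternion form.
-0.2588 + 0.1699i + 0.9502j - 0.036k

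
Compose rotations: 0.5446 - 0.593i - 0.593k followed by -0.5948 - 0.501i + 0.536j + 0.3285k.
-0.4262 - 0.238i - 0.2j + 0.8495k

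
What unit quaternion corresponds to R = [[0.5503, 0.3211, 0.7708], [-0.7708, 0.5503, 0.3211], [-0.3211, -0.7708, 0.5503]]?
0.8141 - 0.3353i + 0.3353j - 0.3353k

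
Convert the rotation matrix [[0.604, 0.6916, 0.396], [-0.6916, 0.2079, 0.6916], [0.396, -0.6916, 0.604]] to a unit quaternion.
0.7772 - 0.445i - 0.445k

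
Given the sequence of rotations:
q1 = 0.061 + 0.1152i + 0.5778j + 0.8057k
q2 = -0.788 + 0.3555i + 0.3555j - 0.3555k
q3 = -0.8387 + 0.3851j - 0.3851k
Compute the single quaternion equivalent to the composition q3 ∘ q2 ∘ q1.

q2 · q1 = -0.008 + 0.4227i - 0.761j - 0.4921k
q3 · q2 · q1 = 0.1103 - 0.8371i + 0.4724j + 0.253k
0.1103 - 0.8371i + 0.4724j + 0.253k


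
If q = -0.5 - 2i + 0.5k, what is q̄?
-0.5 + 2i - 0.5k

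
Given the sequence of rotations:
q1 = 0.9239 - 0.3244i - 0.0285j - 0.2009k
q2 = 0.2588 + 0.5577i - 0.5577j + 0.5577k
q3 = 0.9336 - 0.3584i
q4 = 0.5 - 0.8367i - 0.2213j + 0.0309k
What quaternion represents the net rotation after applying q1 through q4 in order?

q2 · q1 = 0.5162 + 0.5592i - 0.5915j + 0.2665k
q3 · q2 · q1 = 0.6823 + 0.3371i - 0.4567j + 0.4608k
q4 · q3 · q2 · q1 = 0.5079 - 0.4902i + 0.0166j + 0.7082k
0.5079 - 0.4902i + 0.0166j + 0.7082k


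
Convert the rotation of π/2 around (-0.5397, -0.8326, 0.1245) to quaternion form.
0.7071 - 0.3816i - 0.5887j + 0.088k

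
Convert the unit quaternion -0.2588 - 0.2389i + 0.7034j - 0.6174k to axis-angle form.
axis = (-0.2473, 0.7282, -0.6392), θ = 7π/6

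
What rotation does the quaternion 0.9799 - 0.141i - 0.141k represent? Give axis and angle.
axis = (-√2/2, 0, -√2/2), θ = 23°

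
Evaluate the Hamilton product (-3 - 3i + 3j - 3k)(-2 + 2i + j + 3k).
18 + 12i - 6j - 12k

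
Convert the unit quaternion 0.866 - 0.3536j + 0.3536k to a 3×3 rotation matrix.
[[0.4999, -0.6124, -0.6124], [0.6124, 0.7499, -0.2501], [0.6124, -0.2501, 0.7499]]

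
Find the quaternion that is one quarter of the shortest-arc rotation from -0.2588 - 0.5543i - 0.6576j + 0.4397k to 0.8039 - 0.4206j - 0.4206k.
-0.5189 - 0.495i - 0.4366j + 0.5432k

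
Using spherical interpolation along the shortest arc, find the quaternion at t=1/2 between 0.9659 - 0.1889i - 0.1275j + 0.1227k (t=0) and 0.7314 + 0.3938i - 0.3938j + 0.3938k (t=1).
0.9123 + 0.1101i - 0.2802j + 0.2776k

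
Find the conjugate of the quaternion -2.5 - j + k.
-2.5 + j - k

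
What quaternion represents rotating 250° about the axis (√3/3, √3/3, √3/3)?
-0.5736 + 0.4729i + 0.4729j + 0.4729k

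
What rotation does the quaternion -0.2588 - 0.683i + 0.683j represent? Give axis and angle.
axis = (-√2/2, √2/2, 0), θ = 7π/6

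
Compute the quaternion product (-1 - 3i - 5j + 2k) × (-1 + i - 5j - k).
-19 + 17i + 9j + 19k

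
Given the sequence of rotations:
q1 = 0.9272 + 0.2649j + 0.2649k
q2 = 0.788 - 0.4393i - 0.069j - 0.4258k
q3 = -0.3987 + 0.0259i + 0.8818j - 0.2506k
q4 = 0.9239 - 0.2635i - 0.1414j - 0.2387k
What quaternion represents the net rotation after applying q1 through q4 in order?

q2 · q1 = 0.8617 - 0.3128i + 0.2611j - 0.3024k
q3 · q2 · q1 = -0.6415 - 0.0542i + 0.742j + 0.1872k
q4 · q3 · q2 · q1 = -0.4574 + 0.2696i + 0.8385j + 0.1229k
-0.4574 + 0.2696i + 0.8385j + 0.1229k


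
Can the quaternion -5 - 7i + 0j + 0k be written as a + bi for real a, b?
Yes. The quaternion -5 - 7i has j- and k-coefficients y = z = 0, so it lies in the complex subalgebra spanned by 1 and i.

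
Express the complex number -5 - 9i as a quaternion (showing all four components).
-5 - 9i + 0j + 0k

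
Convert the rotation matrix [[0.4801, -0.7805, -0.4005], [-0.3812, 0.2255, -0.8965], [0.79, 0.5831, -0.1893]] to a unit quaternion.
0.6157 + 0.6008i - 0.4834j + 0.1621k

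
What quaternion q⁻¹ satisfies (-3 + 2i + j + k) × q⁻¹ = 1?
-0.2 - 0.1333i - 0.0667j - 0.0667k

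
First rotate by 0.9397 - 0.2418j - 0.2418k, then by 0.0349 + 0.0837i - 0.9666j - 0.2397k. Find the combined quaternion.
-0.2589 + 0.2544i - 0.8965j - 0.2539k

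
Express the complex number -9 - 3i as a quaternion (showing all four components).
-9 - 3i + 0j + 0k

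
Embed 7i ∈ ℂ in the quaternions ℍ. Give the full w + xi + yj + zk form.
0 + 7i + 0j + 0k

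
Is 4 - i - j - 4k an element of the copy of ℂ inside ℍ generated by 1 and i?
No. The quaternion 4 - i - j - 4k has j-coefficient y = -1 and k-coefficient z = -4, not both zero, so it does not lie in the complex subalgebra spanned by 1 and i.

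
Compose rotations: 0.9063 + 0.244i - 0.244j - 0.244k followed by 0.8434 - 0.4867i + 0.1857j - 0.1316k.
0.8963 - 0.3127i - 0.1884j - 0.2516k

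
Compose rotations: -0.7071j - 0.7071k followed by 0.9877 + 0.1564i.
-0.5878j - 0.809k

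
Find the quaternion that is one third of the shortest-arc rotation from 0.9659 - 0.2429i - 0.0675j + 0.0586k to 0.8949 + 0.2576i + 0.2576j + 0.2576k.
0.9872 - 0.077i + 0.0446j + 0.132k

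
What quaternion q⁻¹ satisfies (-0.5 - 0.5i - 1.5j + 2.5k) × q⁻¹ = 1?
-0.0556 + 0.0556i + 0.1667j - 0.2778k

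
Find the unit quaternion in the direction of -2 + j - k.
-0.8165 + 0.4082j - 0.4082k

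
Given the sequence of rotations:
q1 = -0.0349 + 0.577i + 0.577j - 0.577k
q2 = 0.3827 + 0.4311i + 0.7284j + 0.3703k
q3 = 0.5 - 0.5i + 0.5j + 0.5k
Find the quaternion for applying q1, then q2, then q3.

q2 · q1 = -0.4687 - 0.4282i + 0.6578j - 0.4053k
q3 · q2 · q1 = -0.5747 - 0.5113i - 0.3222j - 0.5518k
-0.5747 - 0.5113i - 0.3222j - 0.5518k


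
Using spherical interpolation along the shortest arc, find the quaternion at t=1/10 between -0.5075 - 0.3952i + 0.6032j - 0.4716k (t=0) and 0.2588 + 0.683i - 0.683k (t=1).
-0.5345 - 0.488i + 0.5894j - 0.359k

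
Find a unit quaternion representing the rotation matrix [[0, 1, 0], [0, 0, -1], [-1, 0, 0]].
-0.5 - 0.5i - 0.5j + 0.5k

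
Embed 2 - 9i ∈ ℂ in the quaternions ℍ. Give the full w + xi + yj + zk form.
2 - 9i + 0j + 0k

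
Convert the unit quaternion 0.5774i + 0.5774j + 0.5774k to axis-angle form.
axis = (√3/3, √3/3, √3/3), θ = π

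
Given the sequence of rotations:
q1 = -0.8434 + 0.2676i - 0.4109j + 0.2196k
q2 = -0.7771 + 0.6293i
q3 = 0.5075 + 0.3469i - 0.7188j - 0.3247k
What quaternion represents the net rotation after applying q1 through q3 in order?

q2 · q1 = 0.487 - 0.7387i + 0.1811j - 0.4292k
q3 · q2 · q1 = 0.4942 + 0.1614i + 0.1306j - 0.8441k
0.4942 + 0.1614i + 0.1306j - 0.8441k


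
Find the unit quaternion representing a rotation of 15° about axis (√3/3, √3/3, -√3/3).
0.9914 + 0.0754i + 0.0754j - 0.0754k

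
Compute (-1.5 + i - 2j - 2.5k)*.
-1.5 - i + 2j + 2.5k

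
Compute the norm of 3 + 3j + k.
√19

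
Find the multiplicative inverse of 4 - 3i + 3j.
0.1176 + 0.0882i - 0.0882j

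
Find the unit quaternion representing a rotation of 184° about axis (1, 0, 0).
-0.0349 + 0.9994i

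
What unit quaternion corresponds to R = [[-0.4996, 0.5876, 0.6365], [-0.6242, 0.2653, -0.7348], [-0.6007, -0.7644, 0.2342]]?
0.5 - 0.0148i + 0.6186j - 0.6059k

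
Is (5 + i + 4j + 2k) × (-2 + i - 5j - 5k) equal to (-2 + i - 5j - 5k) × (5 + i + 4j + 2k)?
No: pq = 19 - 7i - 26j - 38k ≠ 19 + 13i - 40j - 20k = qp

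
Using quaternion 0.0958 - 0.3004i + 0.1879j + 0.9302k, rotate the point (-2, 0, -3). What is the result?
(3.171, -1.352, -1.057)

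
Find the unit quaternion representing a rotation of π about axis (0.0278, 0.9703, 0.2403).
0.0278i + 0.9703j + 0.2403k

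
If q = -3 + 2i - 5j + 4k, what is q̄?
-3 - 2i + 5j - 4k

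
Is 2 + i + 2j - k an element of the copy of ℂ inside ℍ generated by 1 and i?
No. The quaternion 2 + i + 2j - k has j-coefficient y = 2 and k-coefficient z = -1, not both zero, so it does not lie in the complex subalgebra spanned by 1 and i.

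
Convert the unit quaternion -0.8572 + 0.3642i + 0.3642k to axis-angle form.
axis = (√2/2, 0, √2/2), θ = 298°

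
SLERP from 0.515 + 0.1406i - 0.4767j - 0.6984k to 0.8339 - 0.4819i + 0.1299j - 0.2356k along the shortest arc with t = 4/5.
0.8454 - 0.3817i - 0.0041j - 0.3736k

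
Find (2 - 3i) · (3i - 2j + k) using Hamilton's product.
9 + 6i - j + 8k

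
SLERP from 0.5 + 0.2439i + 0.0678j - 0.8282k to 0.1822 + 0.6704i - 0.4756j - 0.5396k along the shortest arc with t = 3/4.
0.284 + 0.5985i - 0.3572j - 0.6585k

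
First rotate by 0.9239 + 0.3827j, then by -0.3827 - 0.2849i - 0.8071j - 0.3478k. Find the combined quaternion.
-0.0447 - 0.1301i - 0.8921j - 0.4304k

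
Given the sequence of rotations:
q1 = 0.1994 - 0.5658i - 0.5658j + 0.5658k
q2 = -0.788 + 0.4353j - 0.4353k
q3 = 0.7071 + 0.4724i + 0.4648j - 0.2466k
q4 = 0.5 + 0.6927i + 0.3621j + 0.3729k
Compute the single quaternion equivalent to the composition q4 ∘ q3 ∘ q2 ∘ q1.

q2 · q1 = 0.3355 + 0.4459i + 0.7789j - 0.2864k
q3 · q2 · q1 = -0.4061 + 0.5327i + 0.732j - 0.1245k
q4 · q3 · q2 · q1 = -0.7907 - 0.333i + 0.5038j + 0.1005k
-0.7907 - 0.333i + 0.5038j + 0.1005k


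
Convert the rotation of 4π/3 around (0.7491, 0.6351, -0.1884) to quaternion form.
-0.5 + 0.6487i + 0.55j - 0.1632k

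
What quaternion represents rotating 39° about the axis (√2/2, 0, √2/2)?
0.9426 + 0.236i + 0.236k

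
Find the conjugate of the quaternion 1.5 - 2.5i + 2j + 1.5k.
1.5 + 2.5i - 2j - 1.5k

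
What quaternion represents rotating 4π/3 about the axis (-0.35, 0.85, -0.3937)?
-0.5 - 0.3031i + 0.7361j - 0.341k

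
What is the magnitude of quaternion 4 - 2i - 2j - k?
5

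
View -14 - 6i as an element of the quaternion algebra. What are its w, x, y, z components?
-14 - 6i + 0j + 0k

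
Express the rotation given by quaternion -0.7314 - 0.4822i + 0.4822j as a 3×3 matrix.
[[0.535, -0.465, -0.7054], [-0.465, 0.535, -0.7054], [0.7054, 0.7054, 0.0699]]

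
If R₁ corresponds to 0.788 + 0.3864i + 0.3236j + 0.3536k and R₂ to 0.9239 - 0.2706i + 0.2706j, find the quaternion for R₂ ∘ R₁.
0.745 + 0.2394i + 0.6079j + 0.1346k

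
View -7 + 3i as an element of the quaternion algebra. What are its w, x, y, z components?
-7 + 3i + 0j + 0k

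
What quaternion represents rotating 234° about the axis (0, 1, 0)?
-0.454 + 0.891j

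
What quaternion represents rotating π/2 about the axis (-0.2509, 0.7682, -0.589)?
0.7071 - 0.1774i + 0.5432j - 0.4165k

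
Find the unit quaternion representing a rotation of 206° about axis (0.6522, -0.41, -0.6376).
-0.225 + 0.6355i - 0.3995j - 0.6213k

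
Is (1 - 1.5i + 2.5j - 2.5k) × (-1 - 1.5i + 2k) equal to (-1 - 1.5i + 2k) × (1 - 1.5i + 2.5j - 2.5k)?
No: pq = 1.75 + 5i + 4.25j + 8.25k ≠ 1.75 - 5i - 9.25j + 0.75k = qp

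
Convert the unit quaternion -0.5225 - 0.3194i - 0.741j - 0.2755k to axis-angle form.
axis = (-0.3746, -0.8691, -0.3231), θ = 243°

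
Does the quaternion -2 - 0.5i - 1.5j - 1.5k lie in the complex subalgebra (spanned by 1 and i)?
No. The quaternion -2 - 0.5i - 1.5j - 1.5k has j-coefficient y = -1.5 and k-coefficient z = -1.5, not both zero, so it does not lie in the complex subalgebra spanned by 1 and i.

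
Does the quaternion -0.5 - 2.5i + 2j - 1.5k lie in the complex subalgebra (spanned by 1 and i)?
No. The quaternion -0.5 - 2.5i + 2j - 1.5k has j-coefficient y = 2 and k-coefficient z = -1.5, not both zero, so it does not lie in the complex subalgebra spanned by 1 and i.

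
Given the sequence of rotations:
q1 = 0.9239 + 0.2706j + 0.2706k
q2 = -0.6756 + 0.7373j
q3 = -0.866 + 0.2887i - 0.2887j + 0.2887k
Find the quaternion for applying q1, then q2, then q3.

q2 · q1 = -0.8237 + 0.1995i + 0.4984j - 0.1828k
q3 · q2 · q1 = 0.8524 - 0.5017i - 0.0834j + 0.122k
0.8524 - 0.5017i - 0.0834j + 0.122k


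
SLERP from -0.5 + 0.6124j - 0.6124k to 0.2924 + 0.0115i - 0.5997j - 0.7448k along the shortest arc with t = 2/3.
-0.4899 - 0.0097i + 0.8048j + 0.3349k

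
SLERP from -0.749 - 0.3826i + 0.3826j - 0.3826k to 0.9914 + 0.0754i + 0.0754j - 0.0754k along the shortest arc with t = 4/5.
-0.9886 - 0.1471i + 0.0218j - 0.0218k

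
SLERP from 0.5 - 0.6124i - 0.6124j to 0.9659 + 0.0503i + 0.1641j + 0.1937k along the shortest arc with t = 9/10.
0.9795 - 0.0314i + 0.0764j + 0.1835k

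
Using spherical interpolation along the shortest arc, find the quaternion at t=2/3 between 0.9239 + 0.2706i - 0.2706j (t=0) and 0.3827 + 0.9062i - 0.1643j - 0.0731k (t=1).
0.6203 + 0.7513i - 0.2191j - 0.0524k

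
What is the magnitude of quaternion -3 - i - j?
√11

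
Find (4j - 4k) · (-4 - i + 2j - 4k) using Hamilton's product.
-24 - 8i - 12j + 20k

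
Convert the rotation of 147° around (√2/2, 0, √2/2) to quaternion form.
0.284 + 0.678i + 0.678k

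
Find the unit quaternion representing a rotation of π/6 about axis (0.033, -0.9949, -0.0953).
0.9659 + 0.0085i - 0.2575j - 0.0247k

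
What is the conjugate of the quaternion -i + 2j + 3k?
i - 2j - 3k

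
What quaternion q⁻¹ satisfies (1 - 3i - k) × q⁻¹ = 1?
0.0909 + 0.2727i + 0.0909k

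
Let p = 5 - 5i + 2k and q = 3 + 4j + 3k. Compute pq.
9 - 23i + 35j + k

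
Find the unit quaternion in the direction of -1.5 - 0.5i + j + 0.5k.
-0.7746 - 0.2582i + 0.5164j + 0.2582k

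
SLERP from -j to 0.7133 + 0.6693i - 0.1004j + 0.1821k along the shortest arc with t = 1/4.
0.2576 + 0.2417i - 0.9332j + 0.0658k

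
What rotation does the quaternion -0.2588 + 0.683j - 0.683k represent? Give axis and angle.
axis = (0, √2/2, -√2/2), θ = 7π/6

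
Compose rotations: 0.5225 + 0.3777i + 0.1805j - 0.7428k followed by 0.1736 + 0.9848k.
0.8222 - 0.1122i + 0.4033j + 0.3856k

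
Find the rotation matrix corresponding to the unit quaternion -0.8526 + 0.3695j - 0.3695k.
[[0.4539, -0.6301, -0.6301], [0.6301, 0.7269, -0.2731], [0.6301, -0.2731, 0.7269]]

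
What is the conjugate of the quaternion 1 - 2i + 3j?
1 + 2i - 3j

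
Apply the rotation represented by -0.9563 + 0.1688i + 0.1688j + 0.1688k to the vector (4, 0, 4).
(2.481, 0.456, 5.063)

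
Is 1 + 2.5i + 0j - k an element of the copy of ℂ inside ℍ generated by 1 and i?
No. The quaternion 1 + 2.5i - k has j-coefficient y = 0 and k-coefficient z = -1, not both zero, so it does not lie in the complex subalgebra spanned by 1 and i.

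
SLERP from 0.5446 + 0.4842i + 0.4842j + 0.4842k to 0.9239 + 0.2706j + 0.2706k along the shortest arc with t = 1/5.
0.6491 + 0.3992i + 0.4578j + 0.4578k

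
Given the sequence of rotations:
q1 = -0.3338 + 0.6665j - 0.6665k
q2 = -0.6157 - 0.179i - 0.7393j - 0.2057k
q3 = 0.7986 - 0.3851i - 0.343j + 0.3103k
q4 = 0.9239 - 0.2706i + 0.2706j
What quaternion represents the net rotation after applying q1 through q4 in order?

q2 · q1 = 0.5612 + 0.6896i - 0.2829j + 0.3597k
q3 · q2 · q1 = 0.5051 + 0.299i - 0.0659j + 0.8069k
q4 · q3 · q2 · q1 = 0.5654 + 0.3579i + 0.2941j + 0.6824k
0.5654 + 0.3579i + 0.2941j + 0.6824k


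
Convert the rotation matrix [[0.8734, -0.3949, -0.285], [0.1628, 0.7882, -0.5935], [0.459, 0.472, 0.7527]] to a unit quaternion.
0.9239 + 0.2883i - 0.2013j + 0.1509k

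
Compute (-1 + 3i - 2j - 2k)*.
-1 - 3i + 2j + 2k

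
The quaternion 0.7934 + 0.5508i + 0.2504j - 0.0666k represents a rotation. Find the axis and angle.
axis = (0.9049, 0.4114, -0.1094), θ = 75°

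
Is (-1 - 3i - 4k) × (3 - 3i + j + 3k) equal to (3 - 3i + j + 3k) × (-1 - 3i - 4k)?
No: pq = -2i + 20j - 18k ≠ -10i - 22j - 12k = qp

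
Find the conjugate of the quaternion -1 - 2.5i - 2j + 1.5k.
-1 + 2.5i + 2j - 1.5k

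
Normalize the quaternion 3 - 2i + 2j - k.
0.7071 - 0.4714i + 0.4714j - 0.2357k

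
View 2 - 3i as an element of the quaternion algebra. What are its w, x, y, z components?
2 - 3i + 0j + 0k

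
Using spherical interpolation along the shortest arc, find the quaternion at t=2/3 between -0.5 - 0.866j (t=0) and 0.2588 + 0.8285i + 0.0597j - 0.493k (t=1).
-0.4373 - 0.6732i - 0.4417j + 0.4006k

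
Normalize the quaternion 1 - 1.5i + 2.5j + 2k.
0.2722 - 0.4082i + 0.6804j + 0.5443k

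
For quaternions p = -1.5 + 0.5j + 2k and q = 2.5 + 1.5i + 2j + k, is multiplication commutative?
No: pq = -6.75 - 5.75i + 1.25j + 2.75k ≠ -6.75 + 1.25i - 4.75j + 4.25k = qp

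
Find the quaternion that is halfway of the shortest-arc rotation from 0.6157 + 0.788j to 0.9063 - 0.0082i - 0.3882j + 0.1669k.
0.9618 - 0.0052i + 0.2526j + 0.1055k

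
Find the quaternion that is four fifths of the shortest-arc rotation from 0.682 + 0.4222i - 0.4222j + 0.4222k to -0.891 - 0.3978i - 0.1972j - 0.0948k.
0.8875 + 0.422i + 0.0708j + 0.1711k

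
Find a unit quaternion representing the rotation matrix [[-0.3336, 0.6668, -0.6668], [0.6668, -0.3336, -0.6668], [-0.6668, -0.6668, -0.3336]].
-0.5774i - 0.5774j + 0.5774k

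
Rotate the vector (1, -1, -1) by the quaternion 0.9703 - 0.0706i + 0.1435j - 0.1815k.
(0.257, -1.382, -1.013)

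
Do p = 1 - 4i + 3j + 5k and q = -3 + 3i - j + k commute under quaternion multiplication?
No: pq = 7 + 23i + 9j - 19k ≠ 7 + 7i - 29j - 9k = qp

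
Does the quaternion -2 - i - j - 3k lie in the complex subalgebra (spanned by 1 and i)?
No. The quaternion -2 - i - j - 3k has j-coefficient y = -1 and k-coefficient z = -3, not both zero, so it does not lie in the complex subalgebra spanned by 1 and i.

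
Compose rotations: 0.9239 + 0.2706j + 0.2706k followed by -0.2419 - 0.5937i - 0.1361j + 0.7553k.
-0.391 - 0.7897i - 0.0305j + 0.4717k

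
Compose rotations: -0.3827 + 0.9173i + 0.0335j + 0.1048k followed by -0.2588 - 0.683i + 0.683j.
0.7027 + 0.0956i - 0.1985j - 0.6765k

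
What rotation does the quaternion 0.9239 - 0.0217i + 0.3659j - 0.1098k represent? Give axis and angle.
axis = (-0.0567, 0.9563, -0.287), θ = π/4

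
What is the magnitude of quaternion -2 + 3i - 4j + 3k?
√38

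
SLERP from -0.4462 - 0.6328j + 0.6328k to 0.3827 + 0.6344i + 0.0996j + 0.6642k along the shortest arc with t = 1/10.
-0.3766 + 0.089i - 0.5962j + 0.7034k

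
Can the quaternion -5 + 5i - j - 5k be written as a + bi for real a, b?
No. The quaternion -5 + 5i - j - 5k has j-coefficient y = -1 and k-coefficient z = -5, not both zero, so it does not lie in the complex subalgebra spanned by 1 and i.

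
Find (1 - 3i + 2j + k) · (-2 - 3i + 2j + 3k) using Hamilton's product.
-18 + 7i + 4j + k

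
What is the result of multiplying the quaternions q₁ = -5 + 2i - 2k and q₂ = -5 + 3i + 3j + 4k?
27 - 19i - 29j - 4k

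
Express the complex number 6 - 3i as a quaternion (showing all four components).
6 - 3i + 0j + 0k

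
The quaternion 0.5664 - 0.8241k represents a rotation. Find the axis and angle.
axis = (0, 0, -1), θ = 111°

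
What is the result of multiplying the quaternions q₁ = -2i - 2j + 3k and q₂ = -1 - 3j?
-6 + 11i + 2j + 3k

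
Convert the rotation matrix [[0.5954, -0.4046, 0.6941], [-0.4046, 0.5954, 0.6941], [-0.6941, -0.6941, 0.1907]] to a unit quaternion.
0.7716 - 0.4498i + 0.4498j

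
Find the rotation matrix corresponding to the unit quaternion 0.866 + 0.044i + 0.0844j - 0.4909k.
[[0.5038, 0.8577, 0.103], [-0.8428, 0.5142, -0.1591], [-0.1894, -0.0067, 0.9819]]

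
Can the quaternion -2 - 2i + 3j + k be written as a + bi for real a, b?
No. The quaternion -2 - 2i + 3j + k has j-coefficient y = 3 and k-coefficient z = 1, not both zero, so it does not lie in the complex subalgebra spanned by 1 and i.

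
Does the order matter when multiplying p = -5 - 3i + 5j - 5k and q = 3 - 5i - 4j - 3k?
Yes: pq = -25 - 19i + 51j + 37k ≠ -25 + 51i + 19j - 37k = qp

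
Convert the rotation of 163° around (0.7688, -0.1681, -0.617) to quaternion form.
0.1478 + 0.7604i - 0.1663j - 0.6102k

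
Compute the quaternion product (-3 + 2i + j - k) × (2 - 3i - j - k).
11i + 10j + 2k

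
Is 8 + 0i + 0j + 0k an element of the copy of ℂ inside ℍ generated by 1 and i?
Yes. The quaternion 8 has j- and k-coefficients y = z = 0, so it lies in the complex subalgebra spanned by 1 and i.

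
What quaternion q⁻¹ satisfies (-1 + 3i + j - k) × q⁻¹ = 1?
-0.0833 - 0.25i - 0.0833j + 0.0833k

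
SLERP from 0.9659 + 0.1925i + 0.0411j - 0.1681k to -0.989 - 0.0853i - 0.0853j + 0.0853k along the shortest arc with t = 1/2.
0.98 + 0.1393i + 0.0634j - 0.127k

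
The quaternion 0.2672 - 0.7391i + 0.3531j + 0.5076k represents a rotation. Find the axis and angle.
axis = (-0.767, 0.3664, 0.5268), θ = 149°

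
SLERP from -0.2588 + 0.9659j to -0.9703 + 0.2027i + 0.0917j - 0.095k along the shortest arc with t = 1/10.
-0.3714 + 0.0263i + 0.928j - 0.0123k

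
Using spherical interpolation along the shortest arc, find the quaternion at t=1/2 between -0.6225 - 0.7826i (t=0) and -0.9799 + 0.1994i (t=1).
-0.9397 - 0.342i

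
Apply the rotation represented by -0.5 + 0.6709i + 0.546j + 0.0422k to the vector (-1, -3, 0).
(-2.725, -0.979, 1.272)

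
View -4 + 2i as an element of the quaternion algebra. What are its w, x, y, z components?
-4 + 2i + 0j + 0k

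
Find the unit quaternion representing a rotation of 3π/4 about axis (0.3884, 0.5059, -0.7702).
0.3827 + 0.3588i + 0.4674j - 0.7116k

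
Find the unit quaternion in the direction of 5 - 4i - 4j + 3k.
0.6155 - 0.4924i - 0.4924j + 0.3693k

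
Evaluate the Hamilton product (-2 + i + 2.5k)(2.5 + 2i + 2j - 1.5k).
-3.25 - 6.5i + 2.5j + 11.25k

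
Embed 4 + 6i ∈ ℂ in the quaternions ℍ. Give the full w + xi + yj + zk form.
4 + 6i + 0j + 0k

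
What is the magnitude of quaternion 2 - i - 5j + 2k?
√34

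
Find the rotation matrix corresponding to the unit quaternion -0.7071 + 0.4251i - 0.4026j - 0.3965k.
[[0.3614, -0.903, 0.2323], [0.2184, 0.3242, 0.9204], [-0.9065, -0.2819, 0.3144]]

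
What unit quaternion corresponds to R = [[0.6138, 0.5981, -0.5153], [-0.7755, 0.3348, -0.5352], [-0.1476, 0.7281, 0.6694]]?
0.809 + 0.3904i - 0.1136j - 0.4245k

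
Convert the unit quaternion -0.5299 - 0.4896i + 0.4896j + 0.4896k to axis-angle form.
axis = (-√3/3, √3/3, √3/3), θ = 244°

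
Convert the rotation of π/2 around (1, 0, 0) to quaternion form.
0.7071 + 0.7071i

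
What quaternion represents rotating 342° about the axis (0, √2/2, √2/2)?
-0.9877 + 0.1106j + 0.1106k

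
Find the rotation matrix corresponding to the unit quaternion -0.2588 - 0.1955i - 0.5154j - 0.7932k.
[[-0.7896, -0.209, 0.5769], [0.6121, -0.3348, 0.7164], [0.0434, 0.9188, 0.3923]]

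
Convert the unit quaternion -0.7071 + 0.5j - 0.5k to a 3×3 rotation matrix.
[[0, -0.7071, -0.7071], [0.7071, 0.5, -0.5], [0.7071, -0.5, 0.5]]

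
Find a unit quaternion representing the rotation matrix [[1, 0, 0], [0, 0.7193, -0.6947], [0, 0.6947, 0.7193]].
0.9272 + 0.3746i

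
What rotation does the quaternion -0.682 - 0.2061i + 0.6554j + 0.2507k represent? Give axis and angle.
axis = (-0.2818, 0.8961, 0.3428), θ = 266°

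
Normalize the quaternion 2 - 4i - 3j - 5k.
0.2722 - 0.5443i - 0.4082j - 0.6804k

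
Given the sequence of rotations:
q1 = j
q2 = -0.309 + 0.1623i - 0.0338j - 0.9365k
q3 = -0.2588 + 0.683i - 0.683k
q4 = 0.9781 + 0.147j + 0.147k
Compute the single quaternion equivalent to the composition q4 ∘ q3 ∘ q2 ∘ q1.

q2 · q1 = 0.0338 + 0.9365i - 0.309j + 0.1623k
q3 · q2 · q1 = -0.5375 - 0.4303i - 0.6705j - 0.2761k
q4 · q3 · q2 · q1 = -0.3866 - 0.3629i - 0.7981j - 0.2858k
-0.3866 - 0.3629i - 0.7981j - 0.2858k


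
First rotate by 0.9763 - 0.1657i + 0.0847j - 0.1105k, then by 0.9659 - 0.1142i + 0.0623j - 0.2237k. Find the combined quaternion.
0.8941 - 0.2595i + 0.1671j - 0.3245k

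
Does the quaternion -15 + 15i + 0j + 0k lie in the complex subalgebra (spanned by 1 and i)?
Yes. The quaternion -15 + 15i has j- and k-coefficients y = z = 0, so it lies in the complex subalgebra spanned by 1 and i.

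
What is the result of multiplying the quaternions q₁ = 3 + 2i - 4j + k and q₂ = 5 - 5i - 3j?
13 - 2i - 34j - 21k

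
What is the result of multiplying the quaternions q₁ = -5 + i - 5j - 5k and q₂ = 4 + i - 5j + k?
-41 - 31i - j - 25k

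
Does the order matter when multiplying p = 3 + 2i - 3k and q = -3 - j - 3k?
Yes: pq = -18 - 9i + 3j - 2k ≠ -18 - 3i - 9j + 2k = qp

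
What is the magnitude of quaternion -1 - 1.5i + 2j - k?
2.872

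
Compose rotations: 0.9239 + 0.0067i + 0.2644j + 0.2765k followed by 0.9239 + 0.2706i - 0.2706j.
0.9233 + 0.1814i - 0.0805j + 0.3288k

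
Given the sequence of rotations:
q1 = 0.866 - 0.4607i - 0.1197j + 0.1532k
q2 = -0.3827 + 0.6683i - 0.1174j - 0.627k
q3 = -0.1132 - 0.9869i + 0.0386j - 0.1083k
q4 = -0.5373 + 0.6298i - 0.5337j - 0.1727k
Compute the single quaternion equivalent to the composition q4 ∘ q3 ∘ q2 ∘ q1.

q2 · q1 = 0.0585 + 0.662i + 0.1306j - 0.7357k
q3 · q2 · q1 = 0.562 - 0.1469i - 0.8103j - 0.0775k
q4 · q3 · q2 · q1 = -0.6553 + 0.3343i + 0.2096j - 0.6441k
-0.6553 + 0.3343i + 0.2096j - 0.6441k


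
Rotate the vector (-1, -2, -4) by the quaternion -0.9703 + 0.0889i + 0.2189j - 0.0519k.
(0.961, -2.696, -3.579)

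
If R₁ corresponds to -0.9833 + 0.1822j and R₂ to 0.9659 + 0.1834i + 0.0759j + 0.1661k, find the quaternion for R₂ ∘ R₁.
-0.9636 - 0.2106i + 0.1014j - 0.1299k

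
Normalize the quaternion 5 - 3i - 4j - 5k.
0.5774 - 0.3464i - 0.4619j - 0.5774k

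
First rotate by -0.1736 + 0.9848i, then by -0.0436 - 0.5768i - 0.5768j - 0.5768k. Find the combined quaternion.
0.5756 + 0.0572i - 0.4679j + 0.6682k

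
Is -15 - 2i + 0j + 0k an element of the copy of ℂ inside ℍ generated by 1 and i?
Yes. The quaternion -15 - 2i has j- and k-coefficients y = z = 0, so it lies in the complex subalgebra spanned by 1 and i.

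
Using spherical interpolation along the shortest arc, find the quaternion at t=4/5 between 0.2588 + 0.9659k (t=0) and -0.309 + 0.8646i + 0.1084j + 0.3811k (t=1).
-0.2071 + 0.7707i + 0.0966j + 0.5948k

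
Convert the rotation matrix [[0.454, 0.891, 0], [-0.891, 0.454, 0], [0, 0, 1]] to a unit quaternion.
0.8526 - 0.5225k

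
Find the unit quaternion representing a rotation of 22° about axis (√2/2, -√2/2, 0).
0.9816 + 0.1349i - 0.1349j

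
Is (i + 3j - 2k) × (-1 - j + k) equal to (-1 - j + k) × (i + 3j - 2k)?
No: pq = 5 - 4j + k ≠ 5 - 2i - 2j + 3k = qp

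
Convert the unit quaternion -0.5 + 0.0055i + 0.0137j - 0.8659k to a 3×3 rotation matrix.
[[-0.4999, -0.8657, -0.0232], [0.8661, -0.4996, -0.0182], [0.0042, -0.0292, 0.9996]]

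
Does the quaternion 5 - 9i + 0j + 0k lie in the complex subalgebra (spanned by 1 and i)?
Yes. The quaternion 5 - 9i has j- and k-coefficients y = z = 0, so it lies in the complex subalgebra spanned by 1 and i.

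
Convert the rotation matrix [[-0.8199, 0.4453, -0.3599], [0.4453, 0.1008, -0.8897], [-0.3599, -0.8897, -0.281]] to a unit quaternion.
0.3001i + 0.7419j - 0.5996k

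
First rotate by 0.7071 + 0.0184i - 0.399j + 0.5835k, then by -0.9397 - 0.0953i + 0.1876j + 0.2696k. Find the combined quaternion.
-0.7452 + 0.1324i + 0.5682j - 0.3231k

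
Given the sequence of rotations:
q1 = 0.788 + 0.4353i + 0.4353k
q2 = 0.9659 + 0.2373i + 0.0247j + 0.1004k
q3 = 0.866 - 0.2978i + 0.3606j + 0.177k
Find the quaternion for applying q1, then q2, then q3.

q2 · q1 = 0.6141 + 0.6182i - 0.0401j + 0.4888k
q3 · q2 · q1 = 0.6439 + 0.5358i + 0.4417j + 0.321k
0.6439 + 0.5358i + 0.4417j + 0.321k


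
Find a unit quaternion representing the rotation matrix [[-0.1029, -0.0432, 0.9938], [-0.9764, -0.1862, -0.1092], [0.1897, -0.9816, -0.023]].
-0.4147 + 0.5259i - 0.4847j + 0.5626k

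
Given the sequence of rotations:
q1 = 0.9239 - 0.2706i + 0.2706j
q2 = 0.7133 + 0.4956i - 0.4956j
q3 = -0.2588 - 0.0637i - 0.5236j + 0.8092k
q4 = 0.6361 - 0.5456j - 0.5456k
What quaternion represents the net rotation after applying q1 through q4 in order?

q2 · q1 = 0.9272 + 0.2649i - 0.2649j
q3 · q2 · q1 = -0.3618 + 0.0867i - 0.2026j + 0.9059k
q4 · q3 · q2 · q1 = 0.1536 - 0.5496i + 0.0212j + 0.8209k
0.1536 - 0.5496i + 0.0212j + 0.8209k


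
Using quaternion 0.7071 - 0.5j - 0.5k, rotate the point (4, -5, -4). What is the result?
(-0.707, -7.328, -1.672)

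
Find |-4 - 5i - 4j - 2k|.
√61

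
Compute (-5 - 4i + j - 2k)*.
-5 + 4i - j + 2k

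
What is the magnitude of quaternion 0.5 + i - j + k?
1.803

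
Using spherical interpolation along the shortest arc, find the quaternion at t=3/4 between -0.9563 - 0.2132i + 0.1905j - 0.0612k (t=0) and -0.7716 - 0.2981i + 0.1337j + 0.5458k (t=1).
-0.8534 - 0.2879i + 0.1545j + 0.4063k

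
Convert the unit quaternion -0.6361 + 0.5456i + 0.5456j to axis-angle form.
axis = (√2/2, √2/2, 0), θ = 259°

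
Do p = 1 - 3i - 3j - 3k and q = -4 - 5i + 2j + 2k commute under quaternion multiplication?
No: pq = -7 + 7i + 35j - 7k ≠ -7 + 7i - 7j + 35k = qp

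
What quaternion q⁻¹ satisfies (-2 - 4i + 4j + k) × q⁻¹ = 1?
-0.0541 + 0.1081i - 0.1081j - 0.027k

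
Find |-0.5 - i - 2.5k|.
2.739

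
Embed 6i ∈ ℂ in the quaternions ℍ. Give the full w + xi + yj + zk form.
0 + 6i + 0j + 0k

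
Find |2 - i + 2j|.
3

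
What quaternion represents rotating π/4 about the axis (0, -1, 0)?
0.9239 - 0.3827j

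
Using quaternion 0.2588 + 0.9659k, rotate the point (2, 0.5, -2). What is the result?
(-1.982, 0.567, -2)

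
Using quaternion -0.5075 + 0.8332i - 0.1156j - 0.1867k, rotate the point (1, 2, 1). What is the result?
(-0.054, -0.031, -2.449)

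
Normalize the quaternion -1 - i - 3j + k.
-0.2887 - 0.2887i - 0.866j + 0.2887k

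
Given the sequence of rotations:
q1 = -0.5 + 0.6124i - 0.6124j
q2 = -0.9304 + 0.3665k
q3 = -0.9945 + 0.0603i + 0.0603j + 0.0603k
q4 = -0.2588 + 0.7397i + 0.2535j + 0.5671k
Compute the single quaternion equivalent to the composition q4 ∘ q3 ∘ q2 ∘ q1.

q2 · q1 = 0.4652 - 0.3453i + 0.7942j - 0.1832k
q3 · q2 · q1 = -0.4787 + 0.3125i - 0.7716j + 0.279k
q4 · q3 · q2 · q1 = -0.0699 + 0.0733i + 0.0492j - 0.9936k
-0.0699 + 0.0733i + 0.0492j - 0.9936k


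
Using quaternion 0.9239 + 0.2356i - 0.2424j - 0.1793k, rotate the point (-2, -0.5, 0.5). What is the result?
(-2.011, 0.305, -0.602)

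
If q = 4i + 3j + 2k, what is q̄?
-4i - 3j - 2k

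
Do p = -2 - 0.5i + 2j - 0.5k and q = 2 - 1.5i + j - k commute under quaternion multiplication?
No: pq = -7.25 + 0.5i + 2.25j + 3.5k ≠ -7.25 + 3.5i + 1.75j - 1.5k = qp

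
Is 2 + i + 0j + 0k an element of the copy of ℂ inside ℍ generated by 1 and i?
Yes. The quaternion 2 + i has j- and k-coefficients y = z = 0, so it lies in the complex subalgebra spanned by 1 and i.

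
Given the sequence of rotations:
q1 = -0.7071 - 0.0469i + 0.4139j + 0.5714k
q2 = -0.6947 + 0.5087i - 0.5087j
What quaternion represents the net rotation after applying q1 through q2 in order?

q2 · q1 = 0.7256 - 0.6178i - 0.2185j - 0.2103k
0.7256 - 0.6178i - 0.2185j - 0.2103k


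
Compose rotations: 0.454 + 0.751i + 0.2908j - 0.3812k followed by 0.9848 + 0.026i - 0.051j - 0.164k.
0.3799 + 0.8185i + 0.15j - 0.404k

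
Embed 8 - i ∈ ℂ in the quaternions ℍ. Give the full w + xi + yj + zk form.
8 - i + 0j + 0k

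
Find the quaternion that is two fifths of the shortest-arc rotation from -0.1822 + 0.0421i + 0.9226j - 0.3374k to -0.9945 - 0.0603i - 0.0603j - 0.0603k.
-0.682 - 0.0008i + 0.6712j - 0.2904k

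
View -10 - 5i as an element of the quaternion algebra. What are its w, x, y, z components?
-10 - 5i + 0j + 0k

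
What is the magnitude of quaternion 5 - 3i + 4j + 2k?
√54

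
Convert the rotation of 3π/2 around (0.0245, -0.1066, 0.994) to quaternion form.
-0.7071 + 0.0173i - 0.0754j + 0.7029k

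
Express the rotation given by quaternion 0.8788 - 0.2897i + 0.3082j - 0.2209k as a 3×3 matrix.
[[0.7124, 0.2097, 0.6697], [-0.5668, 0.7346, 0.373], [-0.4137, -0.6453, 0.6422]]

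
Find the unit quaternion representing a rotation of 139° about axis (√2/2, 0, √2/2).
0.3502 + 0.6623i + 0.6623k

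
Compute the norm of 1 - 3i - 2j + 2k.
√18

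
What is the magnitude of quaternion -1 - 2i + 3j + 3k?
√23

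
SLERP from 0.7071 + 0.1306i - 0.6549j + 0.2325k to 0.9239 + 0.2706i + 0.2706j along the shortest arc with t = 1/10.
0.7709 + 0.1544i - 0.5787j + 0.217k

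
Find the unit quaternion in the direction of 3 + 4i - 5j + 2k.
0.4082 + 0.5443i - 0.6804j + 0.2722k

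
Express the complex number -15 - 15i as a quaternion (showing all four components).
-15 - 15i + 0j + 0k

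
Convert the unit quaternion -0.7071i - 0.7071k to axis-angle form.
axis = (-√2/2, 0, -√2/2), θ = π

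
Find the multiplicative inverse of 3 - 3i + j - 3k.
0.1071 + 0.1071i - 0.0357j + 0.1071k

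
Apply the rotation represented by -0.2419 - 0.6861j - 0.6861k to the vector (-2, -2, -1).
(2.098, -1.722, -1.278)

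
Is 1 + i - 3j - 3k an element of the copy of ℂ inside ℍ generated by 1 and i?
No. The quaternion 1 + i - 3j - 3k has j-coefficient y = -3 and k-coefficient z = -3, not both zero, so it does not lie in the complex subalgebra spanned by 1 and i.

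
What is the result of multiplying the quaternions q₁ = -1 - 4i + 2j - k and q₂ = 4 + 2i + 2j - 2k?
-2 - 20i - 4j - 14k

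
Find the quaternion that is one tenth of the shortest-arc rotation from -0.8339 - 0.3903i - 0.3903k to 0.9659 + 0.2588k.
-0.8548 - 0.3534i - 0.3801k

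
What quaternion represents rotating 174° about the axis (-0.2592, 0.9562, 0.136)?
0.0523 - 0.2588i + 0.9549j + 0.1358k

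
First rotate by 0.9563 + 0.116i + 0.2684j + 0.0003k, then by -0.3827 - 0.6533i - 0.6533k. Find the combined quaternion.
-0.29 - 0.4938i - 0.1783j - 0.8002k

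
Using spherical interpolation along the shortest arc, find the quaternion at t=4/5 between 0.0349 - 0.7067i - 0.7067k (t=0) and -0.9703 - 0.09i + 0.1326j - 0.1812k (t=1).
-0.8788 - 0.2819i + 0.1214j - 0.3654k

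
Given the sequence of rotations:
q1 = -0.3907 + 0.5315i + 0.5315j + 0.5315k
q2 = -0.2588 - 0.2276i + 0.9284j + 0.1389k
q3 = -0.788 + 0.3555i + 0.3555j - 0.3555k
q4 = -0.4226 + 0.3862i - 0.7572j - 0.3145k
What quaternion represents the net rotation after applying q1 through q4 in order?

q2 · q1 = -0.3452 + 0.371i - 0.3055j - 0.8062k
q3 · q2 · q1 = -0.0379 - 0.8103i + 0.2727j + 0.5175k
q4 · q3 · q2 · q1 = 0.6982 + 0.0217i - 0.0316j - 0.715k
0.6982 + 0.0217i - 0.0316j - 0.715k


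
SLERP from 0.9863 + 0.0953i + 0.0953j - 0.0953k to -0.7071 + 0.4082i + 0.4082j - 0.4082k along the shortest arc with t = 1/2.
0.9524 - 0.176i - 0.176j + 0.176k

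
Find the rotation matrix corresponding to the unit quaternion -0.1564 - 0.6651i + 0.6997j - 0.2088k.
[[-0.0664, -0.9961, 0.0589], [-0.8654, 0.0281, -0.5002], [0.4966, -0.0842, -0.8639]]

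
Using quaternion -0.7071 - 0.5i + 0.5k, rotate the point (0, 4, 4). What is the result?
(0.828, -2.828, 4.828)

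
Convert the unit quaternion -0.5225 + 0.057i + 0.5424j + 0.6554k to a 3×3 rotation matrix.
[[-0.4475, 0.7467, -0.4921], [-0.6231, 0.1344, 0.7705], [0.6415, 0.6514, 0.4051]]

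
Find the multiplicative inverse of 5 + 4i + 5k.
0.0758 - 0.0606i - 0.0758k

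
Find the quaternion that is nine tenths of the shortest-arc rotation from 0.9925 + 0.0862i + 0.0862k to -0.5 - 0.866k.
0.5805 + 0.0101i + 0.8142k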